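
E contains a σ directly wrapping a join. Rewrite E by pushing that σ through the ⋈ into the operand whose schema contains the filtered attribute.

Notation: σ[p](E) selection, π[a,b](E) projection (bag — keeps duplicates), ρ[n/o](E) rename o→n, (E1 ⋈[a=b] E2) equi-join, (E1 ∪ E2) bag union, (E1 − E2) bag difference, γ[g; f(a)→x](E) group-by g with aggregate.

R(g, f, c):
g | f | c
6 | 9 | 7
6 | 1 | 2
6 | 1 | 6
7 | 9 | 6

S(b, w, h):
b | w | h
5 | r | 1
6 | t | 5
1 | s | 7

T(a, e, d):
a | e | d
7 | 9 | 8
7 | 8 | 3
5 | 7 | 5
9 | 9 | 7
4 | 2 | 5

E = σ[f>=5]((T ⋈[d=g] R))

σ filters on f, owned by the right side.
E' = (T ⋈[d=g] σ[f>=5](R))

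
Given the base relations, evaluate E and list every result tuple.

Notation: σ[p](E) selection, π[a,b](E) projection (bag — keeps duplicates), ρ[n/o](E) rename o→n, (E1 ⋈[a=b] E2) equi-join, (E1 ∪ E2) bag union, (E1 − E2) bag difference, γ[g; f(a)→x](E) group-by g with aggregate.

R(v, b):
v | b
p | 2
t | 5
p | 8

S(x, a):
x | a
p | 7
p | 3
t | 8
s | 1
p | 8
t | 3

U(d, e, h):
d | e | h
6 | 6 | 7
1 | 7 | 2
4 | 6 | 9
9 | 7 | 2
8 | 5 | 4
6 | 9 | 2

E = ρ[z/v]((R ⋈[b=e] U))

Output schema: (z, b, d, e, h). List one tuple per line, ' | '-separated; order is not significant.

Subexpression sizes:
  R → 3
  U → 6
  (R ⋈[b=e] U) → 1
  ρ[z/v]((R ⋈[b=e] U)) → 1

== RESULT ==
z | b | d | e | h
t | 5 | 8 | 5 | 4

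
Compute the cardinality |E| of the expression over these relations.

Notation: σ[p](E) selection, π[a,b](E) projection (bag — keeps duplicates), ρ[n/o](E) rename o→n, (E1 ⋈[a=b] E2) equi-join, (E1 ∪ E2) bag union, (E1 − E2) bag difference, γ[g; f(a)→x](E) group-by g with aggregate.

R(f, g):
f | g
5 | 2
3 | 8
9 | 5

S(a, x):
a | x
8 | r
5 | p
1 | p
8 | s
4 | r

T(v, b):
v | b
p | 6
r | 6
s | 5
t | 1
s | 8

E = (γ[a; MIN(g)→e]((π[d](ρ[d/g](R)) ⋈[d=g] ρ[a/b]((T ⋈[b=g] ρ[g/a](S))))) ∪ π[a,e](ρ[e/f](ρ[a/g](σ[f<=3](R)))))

Row counts bottom-up:
  R → 3
  ρ[d/g](R) → 3
  π[d](ρ[d/g](R)) → 3
  T → 5
  S → 5
  ρ[g/a](S) → 5
  (T ⋈[b=g] ρ[g/a](S)) → 4
  ρ[a/b]((T ⋈[b=g] ρ[g/a](S))) → 4
  (π[d](ρ[d/g](R)) ⋈[d=g] ρ[a/b]((T ⋈[b=g] ρ[g/a](S)))) → 3
  γ[a; MIN(g)→e]((π[d](ρ[d/g](R)) ⋈[d=g] ρ[a/b]((T ⋈[b=g] ρ[g/a](S))))) → 2
  R → 3
  σ[f<=3](R) → 1
  ρ[a/g](σ[f<=3](R)) → 1
  ρ[e/f](ρ[a/g](σ[f<=3](R))) → 1
  π[a,e](ρ[e/f](ρ[a/g](σ[f<=3](R)))) → 1
  (γ[a; MIN(g)→e]((π[d](ρ[d/g](R)) ⋈[d=g] ρ[a/b]((T ⋈[b=g] ρ[g/a](S))))) ∪ π[a,e](ρ[e/f](ρ[a/g](σ[f<=3](R))))) → 3

|E| = 3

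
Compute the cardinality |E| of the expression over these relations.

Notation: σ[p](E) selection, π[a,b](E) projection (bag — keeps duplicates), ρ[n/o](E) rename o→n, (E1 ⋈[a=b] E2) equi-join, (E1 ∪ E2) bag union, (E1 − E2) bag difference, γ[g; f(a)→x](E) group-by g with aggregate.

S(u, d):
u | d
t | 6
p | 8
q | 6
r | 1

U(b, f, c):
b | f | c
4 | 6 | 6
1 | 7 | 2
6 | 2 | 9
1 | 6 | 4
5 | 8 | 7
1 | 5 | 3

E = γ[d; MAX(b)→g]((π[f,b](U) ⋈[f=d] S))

Row counts bottom-up:
  U → 6
  π[f,b](U) → 6
  S → 4
  (π[f,b](U) ⋈[f=d] S) → 5
  γ[d; MAX(b)→g]((π[f,b](U) ⋈[f=d] S)) → 2

|E| = 2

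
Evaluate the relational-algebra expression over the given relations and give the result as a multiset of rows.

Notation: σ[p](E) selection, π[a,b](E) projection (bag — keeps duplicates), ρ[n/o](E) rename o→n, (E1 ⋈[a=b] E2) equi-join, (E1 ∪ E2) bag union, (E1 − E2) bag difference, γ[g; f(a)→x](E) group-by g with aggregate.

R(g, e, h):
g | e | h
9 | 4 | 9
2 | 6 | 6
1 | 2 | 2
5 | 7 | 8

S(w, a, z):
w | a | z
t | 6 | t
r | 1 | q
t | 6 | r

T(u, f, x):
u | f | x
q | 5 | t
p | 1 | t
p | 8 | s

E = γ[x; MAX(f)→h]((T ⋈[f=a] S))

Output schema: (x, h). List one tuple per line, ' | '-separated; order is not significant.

Stepwise |·|:
  T → 3
  S → 3
  (T ⋈[f=a] S) → 1
  γ[x; MAX(f)→h]((T ⋈[f=a] S)) → 1

== RESULT ==
x | h
t | 1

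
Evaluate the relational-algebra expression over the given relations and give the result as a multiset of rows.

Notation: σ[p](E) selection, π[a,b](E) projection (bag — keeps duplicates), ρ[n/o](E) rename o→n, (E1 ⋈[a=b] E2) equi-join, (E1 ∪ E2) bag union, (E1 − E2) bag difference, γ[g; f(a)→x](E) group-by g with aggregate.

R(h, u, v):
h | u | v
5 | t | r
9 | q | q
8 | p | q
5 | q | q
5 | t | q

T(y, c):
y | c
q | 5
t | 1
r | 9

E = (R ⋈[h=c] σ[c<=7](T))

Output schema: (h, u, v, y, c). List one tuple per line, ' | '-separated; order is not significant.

Per-node cardinality:
  R → 5
  T → 3
  σ[c<=7](T) → 2
  (R ⋈[h=c] σ[c<=7](T)) → 3

== RESULT ==
h | u | v | y | c
5 | q | q | q | 5
5 | t | q | q | 5
5 | t | r | q | 5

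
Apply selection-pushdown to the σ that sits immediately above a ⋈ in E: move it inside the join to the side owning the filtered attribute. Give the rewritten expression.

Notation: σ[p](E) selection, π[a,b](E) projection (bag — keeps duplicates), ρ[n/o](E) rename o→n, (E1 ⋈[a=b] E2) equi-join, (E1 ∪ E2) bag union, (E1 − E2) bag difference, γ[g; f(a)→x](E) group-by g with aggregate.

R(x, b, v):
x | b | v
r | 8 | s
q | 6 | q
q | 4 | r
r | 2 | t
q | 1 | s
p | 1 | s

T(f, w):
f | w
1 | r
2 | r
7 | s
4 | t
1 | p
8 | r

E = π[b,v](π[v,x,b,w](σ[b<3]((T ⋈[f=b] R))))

σ filters on b, owned by the right side.
E' = π[b,v](π[v,x,b,w]((T ⋈[f=b] σ[b<3](R))))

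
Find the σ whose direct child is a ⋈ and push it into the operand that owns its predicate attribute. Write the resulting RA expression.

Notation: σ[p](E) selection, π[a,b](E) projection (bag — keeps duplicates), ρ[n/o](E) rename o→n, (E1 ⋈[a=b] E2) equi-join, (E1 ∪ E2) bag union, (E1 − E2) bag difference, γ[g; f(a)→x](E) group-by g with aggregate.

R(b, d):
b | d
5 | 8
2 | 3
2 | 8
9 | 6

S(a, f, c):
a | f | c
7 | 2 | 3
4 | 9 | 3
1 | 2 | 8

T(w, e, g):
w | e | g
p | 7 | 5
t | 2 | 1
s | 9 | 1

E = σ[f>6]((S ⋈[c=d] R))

σ filters on f, owned by the left side.
E' = (σ[f>6](S) ⋈[c=d] R)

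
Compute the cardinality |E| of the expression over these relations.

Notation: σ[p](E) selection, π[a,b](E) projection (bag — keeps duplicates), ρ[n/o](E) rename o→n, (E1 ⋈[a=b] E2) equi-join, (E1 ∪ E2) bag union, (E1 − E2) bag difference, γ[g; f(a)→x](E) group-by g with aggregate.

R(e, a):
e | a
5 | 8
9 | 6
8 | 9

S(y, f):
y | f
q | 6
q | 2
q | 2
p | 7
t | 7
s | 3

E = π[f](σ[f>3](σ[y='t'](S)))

Row counts bottom-up:
  S → 6
  σ[y='t'](S) → 1
  σ[f>3](σ[y='t'](S)) → 1
  π[f](σ[f>3](σ[y='t'](S))) → 1

|E| = 1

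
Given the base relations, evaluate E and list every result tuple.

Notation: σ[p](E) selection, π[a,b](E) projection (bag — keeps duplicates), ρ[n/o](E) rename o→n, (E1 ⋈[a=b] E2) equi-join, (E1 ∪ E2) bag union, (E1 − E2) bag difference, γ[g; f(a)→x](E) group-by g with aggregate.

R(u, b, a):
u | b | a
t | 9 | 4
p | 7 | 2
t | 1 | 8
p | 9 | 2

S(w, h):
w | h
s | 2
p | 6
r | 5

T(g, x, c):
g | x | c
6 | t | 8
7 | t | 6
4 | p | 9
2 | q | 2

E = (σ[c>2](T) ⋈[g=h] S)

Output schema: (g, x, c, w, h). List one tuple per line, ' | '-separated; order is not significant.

Stepwise |·|:
  T → 4
  σ[c>2](T) → 3
  S → 3
  (σ[c>2](T) ⋈[g=h] S) → 1

== RESULT ==
g | x | c | w | h
6 | t | 8 | p | 6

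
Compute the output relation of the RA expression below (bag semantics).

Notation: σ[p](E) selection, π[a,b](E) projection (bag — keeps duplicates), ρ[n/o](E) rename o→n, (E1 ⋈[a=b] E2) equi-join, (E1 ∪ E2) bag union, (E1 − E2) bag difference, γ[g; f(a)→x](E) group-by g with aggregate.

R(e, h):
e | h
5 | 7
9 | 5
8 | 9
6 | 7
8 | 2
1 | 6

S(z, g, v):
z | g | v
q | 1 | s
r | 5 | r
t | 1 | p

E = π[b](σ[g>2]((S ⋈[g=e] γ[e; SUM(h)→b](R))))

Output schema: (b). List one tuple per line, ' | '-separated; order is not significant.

Per-node cardinality:
  S → 3
  R → 6
  γ[e; SUM(h)→b](R) → 5
  (S ⋈[g=e] γ[e; SUM(h)→b](R)) → 3
  σ[g>2]((S ⋈[g=e] γ[e; SUM(h)→b](R))) → 1
  π[b](σ[g>2]((S ⋈[g=e] γ[e; SUM(h)→b](R)))) → 1

== RESULT ==
b
7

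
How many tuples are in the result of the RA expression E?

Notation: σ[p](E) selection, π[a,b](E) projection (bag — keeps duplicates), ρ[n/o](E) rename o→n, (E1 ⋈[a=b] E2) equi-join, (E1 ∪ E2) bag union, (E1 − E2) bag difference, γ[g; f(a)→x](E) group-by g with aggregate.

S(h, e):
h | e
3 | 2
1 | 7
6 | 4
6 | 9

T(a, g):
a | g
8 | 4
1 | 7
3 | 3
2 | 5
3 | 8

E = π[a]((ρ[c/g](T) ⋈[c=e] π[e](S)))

Per-node cardinality:
  T → 5
  ρ[c/g](T) → 5
  S → 4
  π[e](S) → 4
  (ρ[c/g](T) ⋈[c=e] π[e](S)) → 2
  π[a]((ρ[c/g](T) ⋈[c=e] π[e](S))) → 2

|E| = 2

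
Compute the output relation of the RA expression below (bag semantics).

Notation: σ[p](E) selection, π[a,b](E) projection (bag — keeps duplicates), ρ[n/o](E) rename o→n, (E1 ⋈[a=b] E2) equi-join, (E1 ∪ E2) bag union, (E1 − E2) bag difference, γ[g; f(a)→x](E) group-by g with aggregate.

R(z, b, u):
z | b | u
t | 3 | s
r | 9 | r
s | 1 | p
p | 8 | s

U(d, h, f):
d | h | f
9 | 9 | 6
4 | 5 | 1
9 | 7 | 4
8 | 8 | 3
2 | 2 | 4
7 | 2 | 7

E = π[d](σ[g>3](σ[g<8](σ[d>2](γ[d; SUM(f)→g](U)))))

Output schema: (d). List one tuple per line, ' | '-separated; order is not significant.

Row counts bottom-up:
  U → 6
  γ[d; SUM(f)→g](U) → 5
  σ[d>2](γ[d; SUM(f)→g](U)) → 4
  σ[g<8](σ[d>2](γ[d; SUM(f)→g](U))) → 3
  σ[g>3](σ[g<8](σ[d>2](γ[d; SUM(f)→g](U)))) → 1
  π[d](σ[g>3](σ[g<8](σ[d>2](γ[d; SUM(f)→g](U))))) → 1

== RESULT ==
d
7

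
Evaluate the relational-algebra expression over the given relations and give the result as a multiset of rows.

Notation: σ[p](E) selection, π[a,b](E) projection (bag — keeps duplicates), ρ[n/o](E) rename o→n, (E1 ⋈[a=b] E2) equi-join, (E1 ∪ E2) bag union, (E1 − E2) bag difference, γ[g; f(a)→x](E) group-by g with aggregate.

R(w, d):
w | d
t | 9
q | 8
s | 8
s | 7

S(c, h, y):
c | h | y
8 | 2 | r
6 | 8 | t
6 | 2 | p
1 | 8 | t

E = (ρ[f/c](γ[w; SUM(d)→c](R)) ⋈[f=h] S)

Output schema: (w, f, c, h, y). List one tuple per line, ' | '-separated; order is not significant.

Per-node cardinality:
  R → 4
  γ[w; SUM(d)→c](R) → 3
  ρ[f/c](γ[w; SUM(d)→c](R)) → 3
  S → 4
  (ρ[f/c](γ[w; SUM(d)→c](R)) ⋈[f=h] S) → 2

== RESULT ==
w | f | c | h | y
q | 8 | 1 | 8 | t
q | 8 | 6 | 8 | t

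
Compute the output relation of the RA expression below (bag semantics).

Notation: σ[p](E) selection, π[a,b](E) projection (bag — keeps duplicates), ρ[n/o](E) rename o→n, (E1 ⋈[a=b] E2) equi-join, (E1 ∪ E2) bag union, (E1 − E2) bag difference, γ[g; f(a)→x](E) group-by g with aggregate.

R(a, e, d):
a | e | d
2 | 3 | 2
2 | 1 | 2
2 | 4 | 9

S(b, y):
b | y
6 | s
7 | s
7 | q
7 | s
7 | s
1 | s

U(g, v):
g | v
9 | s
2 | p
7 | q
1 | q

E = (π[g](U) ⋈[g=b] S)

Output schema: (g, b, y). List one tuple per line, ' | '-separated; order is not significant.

Subexpression sizes:
  U → 4
  π[g](U) → 4
  S → 6
  (π[g](U) ⋈[g=b] S) → 5

== RESULT ==
g | b | y
1 | 1 | s
7 | 7 | q
7 | 7 | s
7 | 7 | s
7 | 7 | s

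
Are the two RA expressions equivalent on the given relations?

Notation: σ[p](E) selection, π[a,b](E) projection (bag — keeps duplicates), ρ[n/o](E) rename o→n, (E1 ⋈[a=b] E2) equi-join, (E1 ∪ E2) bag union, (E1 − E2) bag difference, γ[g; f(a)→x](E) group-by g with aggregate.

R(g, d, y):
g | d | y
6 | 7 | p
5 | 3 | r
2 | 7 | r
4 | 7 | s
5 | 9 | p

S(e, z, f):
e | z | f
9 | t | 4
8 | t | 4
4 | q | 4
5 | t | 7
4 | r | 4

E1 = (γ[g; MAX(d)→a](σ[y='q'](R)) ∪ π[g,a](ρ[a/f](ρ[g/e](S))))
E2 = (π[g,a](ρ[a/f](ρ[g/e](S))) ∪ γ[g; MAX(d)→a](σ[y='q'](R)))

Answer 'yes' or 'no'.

E1 per-node cardinality:
  R → 5
  σ[y='q'](R) → 0
  γ[g; MAX(d)→a](σ[y='q'](R)) → 0
  S → 5
  ρ[g/e](S) → 5
  ρ[a/f](ρ[g/e](S)) → 5
  π[g,a](ρ[a/f](ρ[g/e](S))) → 5
  (γ[g; MAX(d)→a](σ[y='q'](R)) ∪ π[g,a](ρ[a/f](ρ[g/e](S)))) → 5
E2 per-node cardinality:
  S → 5
  ρ[g/e](S) → 5
  ρ[a/f](ρ[g/e](S)) → 5
  π[g,a](ρ[a/f](ρ[g/e](S))) → 5
  R → 5
  σ[y='q'](R) → 0
  γ[g; MAX(d)→a](σ[y='q'](R)) → 0
  (π[g,a](ρ[a/f](ρ[g/e](S))) ∪ γ[g; MAX(d)→a](σ[y='q'](R))) → 5

E1 and E2 produce the same multiset:
g | a
4 | 4
4 | 4
5 | 7
8 | 4
9 | 4

yes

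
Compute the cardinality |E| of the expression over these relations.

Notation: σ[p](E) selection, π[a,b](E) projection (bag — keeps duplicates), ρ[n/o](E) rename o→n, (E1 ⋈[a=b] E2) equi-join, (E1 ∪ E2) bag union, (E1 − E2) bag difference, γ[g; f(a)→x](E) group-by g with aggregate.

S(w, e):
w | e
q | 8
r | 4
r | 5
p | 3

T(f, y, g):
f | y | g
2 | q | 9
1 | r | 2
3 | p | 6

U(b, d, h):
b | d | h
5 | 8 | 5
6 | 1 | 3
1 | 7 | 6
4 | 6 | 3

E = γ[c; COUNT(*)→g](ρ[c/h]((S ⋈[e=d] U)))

Subexpression sizes:
  S → 4
  U → 4
  (S ⋈[e=d] U) → 1
  ρ[c/h]((S ⋈[e=d] U)) → 1
  γ[c; COUNT(*)→g](ρ[c/h]((S ⋈[e=d] U))) → 1

|E| = 1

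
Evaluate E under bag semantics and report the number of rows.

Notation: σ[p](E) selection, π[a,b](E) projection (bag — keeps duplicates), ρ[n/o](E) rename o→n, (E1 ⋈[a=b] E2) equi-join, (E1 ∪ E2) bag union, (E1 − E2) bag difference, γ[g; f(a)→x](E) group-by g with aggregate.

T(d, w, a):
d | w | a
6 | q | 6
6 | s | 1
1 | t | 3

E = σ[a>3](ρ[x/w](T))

Per-node cardinality:
  T → 3
  ρ[x/w](T) → 3
  σ[a>3](ρ[x/w](T)) → 1

|E| = 1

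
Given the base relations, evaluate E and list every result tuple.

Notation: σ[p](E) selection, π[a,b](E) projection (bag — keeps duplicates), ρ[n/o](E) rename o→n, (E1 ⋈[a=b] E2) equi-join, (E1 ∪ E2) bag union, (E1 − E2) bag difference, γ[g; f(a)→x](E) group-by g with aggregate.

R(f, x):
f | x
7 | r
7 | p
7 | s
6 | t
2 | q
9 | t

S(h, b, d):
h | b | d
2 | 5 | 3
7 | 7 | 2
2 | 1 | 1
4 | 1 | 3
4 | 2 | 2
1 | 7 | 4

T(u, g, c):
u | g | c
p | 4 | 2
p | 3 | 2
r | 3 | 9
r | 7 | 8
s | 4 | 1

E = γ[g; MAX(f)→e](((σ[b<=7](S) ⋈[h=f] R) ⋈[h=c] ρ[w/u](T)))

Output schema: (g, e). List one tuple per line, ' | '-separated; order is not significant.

Row counts bottom-up:
  S → 6
  σ[b<=7](S) → 6
  R → 6
  (σ[b<=7](S) ⋈[h=f] R) → 5
  T → 5
  ρ[w/u](T) → 5
  ((σ[b<=7](S) ⋈[h=f] R) ⋈[h=c] ρ[w/u](T)) → 4
  γ[g; MAX(f)→e](((σ[b<=7](S) ⋈[h=f] R) ⋈[h=c] ρ[w/u](T))) → 2

== RESULT ==
g | e
3 | 2
4 | 2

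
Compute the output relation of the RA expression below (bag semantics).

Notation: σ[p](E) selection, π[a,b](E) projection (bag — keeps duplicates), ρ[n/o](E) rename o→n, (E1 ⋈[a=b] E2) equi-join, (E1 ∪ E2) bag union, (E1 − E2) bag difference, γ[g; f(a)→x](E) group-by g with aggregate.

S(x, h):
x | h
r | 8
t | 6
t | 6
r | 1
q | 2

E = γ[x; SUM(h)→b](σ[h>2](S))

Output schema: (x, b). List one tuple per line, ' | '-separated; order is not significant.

Row counts bottom-up:
  S → 5
  σ[h>2](S) → 3
  γ[x; SUM(h)→b](σ[h>2](S)) → 2

== RESULT ==
x | b
r | 8
t | 12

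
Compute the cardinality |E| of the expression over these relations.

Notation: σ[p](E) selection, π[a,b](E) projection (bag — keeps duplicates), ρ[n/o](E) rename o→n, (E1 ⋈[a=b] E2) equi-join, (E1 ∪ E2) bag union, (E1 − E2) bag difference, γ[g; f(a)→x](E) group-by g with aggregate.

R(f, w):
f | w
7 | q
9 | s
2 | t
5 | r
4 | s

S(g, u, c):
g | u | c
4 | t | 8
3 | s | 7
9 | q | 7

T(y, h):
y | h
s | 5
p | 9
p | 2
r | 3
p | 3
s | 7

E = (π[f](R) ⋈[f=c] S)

Per-node cardinality:
  R → 5
  π[f](R) → 5
  S → 3
  (π[f](R) ⋈[f=c] S) → 2

|E| = 2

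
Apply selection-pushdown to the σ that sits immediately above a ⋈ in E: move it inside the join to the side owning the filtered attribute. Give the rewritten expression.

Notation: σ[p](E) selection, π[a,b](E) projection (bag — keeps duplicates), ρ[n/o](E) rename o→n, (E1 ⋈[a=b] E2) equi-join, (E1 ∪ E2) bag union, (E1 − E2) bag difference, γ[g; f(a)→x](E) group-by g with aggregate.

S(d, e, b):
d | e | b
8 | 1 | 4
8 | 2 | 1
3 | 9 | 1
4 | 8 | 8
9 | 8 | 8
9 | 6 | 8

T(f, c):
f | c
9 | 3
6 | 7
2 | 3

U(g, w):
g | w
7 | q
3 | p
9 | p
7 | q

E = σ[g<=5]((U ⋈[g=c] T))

σ filters on g, owned by the left side.
E' = (σ[g<=5](U) ⋈[g=c] T)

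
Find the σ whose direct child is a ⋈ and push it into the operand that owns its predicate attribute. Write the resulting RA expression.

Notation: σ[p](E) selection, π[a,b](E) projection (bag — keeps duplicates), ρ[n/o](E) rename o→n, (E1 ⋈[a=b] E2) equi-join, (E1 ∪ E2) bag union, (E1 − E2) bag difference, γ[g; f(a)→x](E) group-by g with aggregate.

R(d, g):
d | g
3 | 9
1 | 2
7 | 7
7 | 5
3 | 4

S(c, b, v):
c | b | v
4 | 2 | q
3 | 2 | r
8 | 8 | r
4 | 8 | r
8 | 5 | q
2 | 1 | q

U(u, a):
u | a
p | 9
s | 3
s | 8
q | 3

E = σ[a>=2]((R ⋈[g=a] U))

σ filters on a, owned by the right side.
E' = (R ⋈[g=a] σ[a>=2](U))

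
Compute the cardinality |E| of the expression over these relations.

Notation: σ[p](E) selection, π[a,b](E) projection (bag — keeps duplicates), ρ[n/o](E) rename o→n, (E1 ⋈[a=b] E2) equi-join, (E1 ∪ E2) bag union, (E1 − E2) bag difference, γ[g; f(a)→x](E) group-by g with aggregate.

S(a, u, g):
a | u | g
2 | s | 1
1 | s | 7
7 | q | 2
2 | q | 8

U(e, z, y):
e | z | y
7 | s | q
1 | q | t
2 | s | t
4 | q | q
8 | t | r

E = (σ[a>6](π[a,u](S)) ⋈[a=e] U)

Subexpression sizes:
  S → 4
  π[a,u](S) → 4
  σ[a>6](π[a,u](S)) → 1
  U → 5
  (σ[a>6](π[a,u](S)) ⋈[a=e] U) → 1

|E| = 1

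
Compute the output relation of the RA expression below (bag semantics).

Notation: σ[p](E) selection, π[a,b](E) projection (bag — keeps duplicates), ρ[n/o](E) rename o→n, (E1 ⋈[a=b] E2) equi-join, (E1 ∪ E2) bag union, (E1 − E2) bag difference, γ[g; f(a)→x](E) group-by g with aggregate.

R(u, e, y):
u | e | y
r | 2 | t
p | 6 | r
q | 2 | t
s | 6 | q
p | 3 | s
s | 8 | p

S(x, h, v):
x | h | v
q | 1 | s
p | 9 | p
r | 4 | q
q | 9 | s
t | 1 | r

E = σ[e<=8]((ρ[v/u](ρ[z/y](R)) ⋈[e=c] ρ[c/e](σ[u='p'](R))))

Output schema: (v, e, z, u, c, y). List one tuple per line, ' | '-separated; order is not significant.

Row counts bottom-up:
  R → 6
  ρ[z/y](R) → 6
  ρ[v/u](ρ[z/y](R)) → 6
  R → 6
  σ[u='p'](R) → 2
  ρ[c/e](σ[u='p'](R)) → 2
  (ρ[v/u](ρ[z/y](R)) ⋈[e=c] ρ[c/e](σ[u='p'](R))) → 3
  σ[e<=8]((ρ[v/u](ρ[z/y](R)) ⋈[e=c] ρ[c/e](σ[u='p'](R)))) → 3

== RESULT ==
v | e | z | u | c | y
p | 3 | s | p | 3 | s
p | 6 | r | p | 6 | r
s | 6 | q | p | 6 | r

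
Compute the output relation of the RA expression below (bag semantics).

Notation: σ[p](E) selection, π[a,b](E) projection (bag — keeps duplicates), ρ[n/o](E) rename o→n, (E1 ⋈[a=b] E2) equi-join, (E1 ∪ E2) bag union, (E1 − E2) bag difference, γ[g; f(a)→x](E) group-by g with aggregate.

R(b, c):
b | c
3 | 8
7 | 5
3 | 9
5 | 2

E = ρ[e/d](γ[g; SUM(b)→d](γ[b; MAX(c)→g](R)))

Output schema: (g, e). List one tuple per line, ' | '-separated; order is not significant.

Subexpression sizes:
  R → 4
  γ[b; MAX(c)→g](R) → 3
  γ[g; SUM(b)→d](γ[b; MAX(c)→g](R)) → 3
  ρ[e/d](γ[g; SUM(b)→d](γ[b; MAX(c)→g](R))) → 3

== RESULT ==
g | e
2 | 5
5 | 7
9 | 3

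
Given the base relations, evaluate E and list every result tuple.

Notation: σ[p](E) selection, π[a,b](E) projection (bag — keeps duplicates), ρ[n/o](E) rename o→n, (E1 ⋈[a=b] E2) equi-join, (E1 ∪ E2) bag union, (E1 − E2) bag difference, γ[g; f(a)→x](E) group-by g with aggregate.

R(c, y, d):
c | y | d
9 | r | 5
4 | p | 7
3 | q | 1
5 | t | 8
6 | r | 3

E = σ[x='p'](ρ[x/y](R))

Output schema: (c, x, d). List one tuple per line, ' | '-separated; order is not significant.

Subexpression sizes:
  R → 5
  ρ[x/y](R) → 5
  σ[x='p'](ρ[x/y](R)) → 1

== RESULT ==
c | x | d
4 | p | 7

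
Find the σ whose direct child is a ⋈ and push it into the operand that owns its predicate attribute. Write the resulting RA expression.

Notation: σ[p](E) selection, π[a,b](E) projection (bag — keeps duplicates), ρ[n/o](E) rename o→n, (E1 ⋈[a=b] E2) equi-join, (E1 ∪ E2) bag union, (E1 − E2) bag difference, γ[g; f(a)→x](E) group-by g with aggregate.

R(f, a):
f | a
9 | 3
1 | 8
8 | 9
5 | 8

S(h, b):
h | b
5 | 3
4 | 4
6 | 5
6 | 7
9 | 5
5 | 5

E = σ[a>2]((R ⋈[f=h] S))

σ filters on a, owned by the left side.
E' = (σ[a>2](R) ⋈[f=h] S)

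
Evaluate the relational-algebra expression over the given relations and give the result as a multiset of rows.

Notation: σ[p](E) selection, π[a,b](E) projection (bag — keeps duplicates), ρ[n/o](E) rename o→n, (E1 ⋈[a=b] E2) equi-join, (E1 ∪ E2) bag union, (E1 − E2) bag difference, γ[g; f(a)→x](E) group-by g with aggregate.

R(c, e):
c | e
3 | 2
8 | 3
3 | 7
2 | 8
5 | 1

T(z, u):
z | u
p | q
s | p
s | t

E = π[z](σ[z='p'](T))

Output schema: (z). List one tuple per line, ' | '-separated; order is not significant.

Per-node cardinality:
  T → 3
  σ[z='p'](T) → 1
  π[z](σ[z='p'](T)) → 1

== RESULT ==
z
p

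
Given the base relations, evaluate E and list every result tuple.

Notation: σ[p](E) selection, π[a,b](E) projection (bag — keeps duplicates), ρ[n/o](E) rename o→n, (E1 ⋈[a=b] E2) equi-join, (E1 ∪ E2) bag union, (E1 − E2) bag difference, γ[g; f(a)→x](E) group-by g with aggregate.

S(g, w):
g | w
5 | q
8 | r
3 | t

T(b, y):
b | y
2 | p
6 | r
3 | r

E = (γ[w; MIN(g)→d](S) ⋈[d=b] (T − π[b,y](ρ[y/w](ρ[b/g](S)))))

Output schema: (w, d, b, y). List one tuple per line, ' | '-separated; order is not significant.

Row counts bottom-up:
  S → 3
  γ[w; MIN(g)→d](S) → 3
  T → 3
  S → 3
  ρ[b/g](S) → 3
  ρ[y/w](ρ[b/g](S)) → 3
  π[b,y](ρ[y/w](ρ[b/g](S))) → 3
  (T − π[b,y](ρ[y/w](ρ[b/g](S)))) → 3
  (γ[w; MIN(g)→d](S) ⋈[d=b] (T − π[b,y](ρ[y/w](ρ[b/g](S))))) → 1

== RESULT ==
w | d | b | y
t | 3 | 3 | r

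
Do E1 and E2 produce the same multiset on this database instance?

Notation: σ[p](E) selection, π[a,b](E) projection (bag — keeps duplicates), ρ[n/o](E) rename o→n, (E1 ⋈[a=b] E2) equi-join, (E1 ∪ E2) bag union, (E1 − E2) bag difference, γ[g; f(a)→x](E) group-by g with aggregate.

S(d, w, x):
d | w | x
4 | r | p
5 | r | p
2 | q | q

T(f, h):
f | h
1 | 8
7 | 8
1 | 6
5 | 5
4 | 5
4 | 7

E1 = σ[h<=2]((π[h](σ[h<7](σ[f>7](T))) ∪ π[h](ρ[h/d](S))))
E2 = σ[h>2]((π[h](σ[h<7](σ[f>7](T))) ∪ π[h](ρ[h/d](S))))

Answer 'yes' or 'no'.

E1 stepwise |·|:
  T → 6
  σ[f>7](T) → 0
  σ[h<7](σ[f>7](T)) → 0
  π[h](σ[h<7](σ[f>7](T))) → 0
  S → 3
  ρ[h/d](S) → 3
  π[h](ρ[h/d](S)) → 3
  (π[h](σ[h<7](σ[f>7](T))) ∪ π[h](ρ[h/d](S))) → 3
  σ[h<=2]((π[h](σ[h<7](σ[f>7](T))) ∪ π[h](ρ[h/d](S)))) → 1
E2 stepwise |·|:
  T → 6
  σ[f>7](T) → 0
  σ[h<7](σ[f>7](T)) → 0
  π[h](σ[h<7](σ[f>7](T))) → 0
  S → 3
  ρ[h/d](S) → 3
  π[h](ρ[h/d](S)) → 3
  (π[h](σ[h<7](σ[f>7](T))) ∪ π[h](ρ[h/d](S))) → 3
  σ[h>2]((π[h](σ[h<7](σ[f>7](T))) ∪ π[h](ρ[h/d](S)))) → 2

E1 result:
h
2
E2 result:
h
4
5
Witness: (2,) appears 1× in E1 but 0× in E2.

no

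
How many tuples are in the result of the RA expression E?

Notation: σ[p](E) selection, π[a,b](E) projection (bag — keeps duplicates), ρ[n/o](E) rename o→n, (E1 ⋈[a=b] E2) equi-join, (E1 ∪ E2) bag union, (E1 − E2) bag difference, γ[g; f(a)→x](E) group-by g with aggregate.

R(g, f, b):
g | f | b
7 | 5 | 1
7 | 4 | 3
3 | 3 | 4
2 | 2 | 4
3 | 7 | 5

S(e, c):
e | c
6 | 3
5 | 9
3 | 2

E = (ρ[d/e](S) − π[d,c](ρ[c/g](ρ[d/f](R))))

Stepwise |·|:
  S → 3
  ρ[d/e](S) → 3
  R → 5
  ρ[d/f](R) → 5
  ρ[c/g](ρ[d/f](R)) → 5
  π[d,c](ρ[c/g](ρ[d/f](R))) → 5
  (ρ[d/e](S) − π[d,c](ρ[c/g](ρ[d/f](R)))) → 3

|E| = 3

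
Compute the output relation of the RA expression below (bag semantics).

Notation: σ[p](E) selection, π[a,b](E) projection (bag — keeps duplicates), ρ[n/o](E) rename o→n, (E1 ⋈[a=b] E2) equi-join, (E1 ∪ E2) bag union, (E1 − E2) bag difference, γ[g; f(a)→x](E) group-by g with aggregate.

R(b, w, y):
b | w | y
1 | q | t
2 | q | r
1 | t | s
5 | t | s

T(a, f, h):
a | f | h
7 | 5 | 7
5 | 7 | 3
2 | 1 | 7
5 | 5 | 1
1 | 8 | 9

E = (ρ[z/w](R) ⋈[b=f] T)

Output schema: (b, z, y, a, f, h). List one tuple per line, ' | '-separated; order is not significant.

Per-node cardinality:
  R → 4
  ρ[z/w](R) → 4
  T → 5
  (ρ[z/w](R) ⋈[b=f] T) → 4

== RESULT ==
b | z | y | a | f | h
1 | q | t | 2 | 1 | 7
1 | t | s | 2 | 1 | 7
5 | t | s | 5 | 5 | 1
5 | t | s | 7 | 5 | 7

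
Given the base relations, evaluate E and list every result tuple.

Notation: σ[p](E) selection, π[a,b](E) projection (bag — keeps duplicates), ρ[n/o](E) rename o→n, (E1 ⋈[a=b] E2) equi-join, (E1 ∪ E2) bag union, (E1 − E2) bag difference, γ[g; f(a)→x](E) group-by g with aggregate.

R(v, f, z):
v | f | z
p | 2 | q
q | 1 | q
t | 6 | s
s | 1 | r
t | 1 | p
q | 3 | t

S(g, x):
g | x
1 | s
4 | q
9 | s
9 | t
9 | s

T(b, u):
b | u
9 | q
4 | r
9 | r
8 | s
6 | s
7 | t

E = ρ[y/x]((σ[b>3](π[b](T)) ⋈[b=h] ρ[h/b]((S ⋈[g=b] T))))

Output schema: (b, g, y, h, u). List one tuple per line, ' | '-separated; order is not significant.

Row counts bottom-up:
  T → 6
  π[b](T) → 6
  σ[b>3](π[b](T)) → 6
  S → 5
  T → 6
  (S ⋈[g=b] T) → 7
  ρ[h/b]((S ⋈[g=b] T)) → 7
  (σ[b>3](π[b](T)) ⋈[b=h] ρ[h/b]((S ⋈[g=b] T))) → 13
  ρ[y/x]((σ[b>3](π[b](T)) ⋈[b=h] ρ[h/b]((S ⋈[g=b] T)))) → 13

== RESULT ==
b | g | y | h | u
4 | 4 | q | 4 | r
9 | 9 | s | 9 | q
9 | 9 | s | 9 | q
9 | 9 | s | 9 | q
9 | 9 | s | 9 | q
9 | 9 | s | 9 | r
9 | 9 | s | 9 | r
9 | 9 | s | 9 | r
9 | 9 | s | 9 | r
9 | 9 | t | 9 | q
9 | 9 | t | 9 | q
9 | 9 | t | 9 | r
9 | 9 | t | 9 | r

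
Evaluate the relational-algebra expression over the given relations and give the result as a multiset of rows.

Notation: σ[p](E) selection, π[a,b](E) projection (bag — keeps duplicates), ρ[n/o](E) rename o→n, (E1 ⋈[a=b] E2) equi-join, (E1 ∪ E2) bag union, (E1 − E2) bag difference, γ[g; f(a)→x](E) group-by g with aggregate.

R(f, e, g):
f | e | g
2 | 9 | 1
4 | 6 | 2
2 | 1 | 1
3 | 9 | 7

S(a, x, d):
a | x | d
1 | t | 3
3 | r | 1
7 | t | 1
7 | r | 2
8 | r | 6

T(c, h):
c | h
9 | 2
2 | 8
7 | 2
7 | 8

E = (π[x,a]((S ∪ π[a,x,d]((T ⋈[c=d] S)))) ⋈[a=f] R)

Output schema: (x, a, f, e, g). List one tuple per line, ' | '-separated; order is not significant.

Stepwise |·|:
  S → 5
  T → 4
  S → 5
  (T ⋈[c=d] S) → 1
  π[a,x,d]((T ⋈[c=d] S)) → 1
  (S ∪ π[a,x,d]((T ⋈[c=d] S))) → 6
  π[x,a]((S ∪ π[a,x,d]((T ⋈[c=d] S)))) → 6
  R → 4
  (π[x,a]((S ∪ π[a,x,d]((T ⋈[c=d] S)))) ⋈[a=f] R) → 1

== RESULT ==
x | a | f | e | g
r | 3 | 3 | 9 | 7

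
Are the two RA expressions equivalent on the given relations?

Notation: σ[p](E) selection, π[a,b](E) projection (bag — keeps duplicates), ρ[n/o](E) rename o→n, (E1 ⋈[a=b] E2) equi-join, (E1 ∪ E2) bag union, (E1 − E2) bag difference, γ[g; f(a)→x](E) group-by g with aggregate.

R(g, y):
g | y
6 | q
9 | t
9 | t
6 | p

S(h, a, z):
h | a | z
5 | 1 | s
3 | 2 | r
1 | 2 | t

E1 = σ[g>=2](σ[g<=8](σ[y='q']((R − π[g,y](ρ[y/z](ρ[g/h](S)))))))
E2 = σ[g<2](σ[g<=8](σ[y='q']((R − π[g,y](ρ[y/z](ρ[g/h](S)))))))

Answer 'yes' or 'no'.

E1 row counts bottom-up:
  R → 4
  S → 3
  ρ[g/h](S) → 3
  ρ[y/z](ρ[g/h](S)) → 3
  π[g,y](ρ[y/z](ρ[g/h](S))) → 3
  (R − π[g,y](ρ[y/z](ρ[g/h](S)))) → 4
  σ[y='q']((R − π[g,y](ρ[y/z](ρ[g/h](S))))) → 1
  σ[g<=8](σ[y='q']((R − π[g,y](ρ[y/z](ρ[g/h](S)))))) → 1
  σ[g>=2](σ[g<=8](σ[y='q']((R − π[g,y](ρ[y/z](ρ[g/h](S))))))) → 1
E2 row counts bottom-up:
  R → 4
  S → 3
  ρ[g/h](S) → 3
  ρ[y/z](ρ[g/h](S)) → 3
  π[g,y](ρ[y/z](ρ[g/h](S))) → 3
  (R − π[g,y](ρ[y/z](ρ[g/h](S)))) → 4
  σ[y='q']((R − π[g,y](ρ[y/z](ρ[g/h](S))))) → 1
  σ[g<=8](σ[y='q']((R − π[g,y](ρ[y/z](ρ[g/h](S)))))) → 1
  σ[g<2](σ[g<=8](σ[y='q']((R − π[g,y](ρ[y/z](ρ[g/h](S))))))) → 0

E1 result:
g | y
6 | q
E2 result:
g | y
(0 rows)
Witness: (6, 'q') appears 1× in E1 but 0× in E2.

no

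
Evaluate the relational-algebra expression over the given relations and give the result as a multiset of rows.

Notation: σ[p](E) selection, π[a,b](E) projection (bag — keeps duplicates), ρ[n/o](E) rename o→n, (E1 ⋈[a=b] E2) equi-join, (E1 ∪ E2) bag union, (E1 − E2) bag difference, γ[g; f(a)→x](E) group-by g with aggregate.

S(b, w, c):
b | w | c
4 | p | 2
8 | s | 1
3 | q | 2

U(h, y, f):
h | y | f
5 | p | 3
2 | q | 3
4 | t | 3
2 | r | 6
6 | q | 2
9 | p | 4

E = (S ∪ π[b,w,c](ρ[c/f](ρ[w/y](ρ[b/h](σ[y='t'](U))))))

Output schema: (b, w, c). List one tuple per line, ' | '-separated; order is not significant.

Stepwise |·|:
  S → 3
  U → 6
  σ[y='t'](U) → 1
  ρ[b/h](σ[y='t'](U)) → 1
  ρ[w/y](ρ[b/h](σ[y='t'](U))) → 1
  ρ[c/f](ρ[w/y](ρ[b/h](σ[y='t'](U)))) → 1
  π[b,w,c](ρ[c/f](ρ[w/y](ρ[b/h](σ[y='t'](U))))) → 1
  (S ∪ π[b,w,c](ρ[c/f](ρ[w/y](ρ[b/h](σ[y='t'](U)))))) → 4

== RESULT ==
b | w | c
3 | q | 2
4 | p | 2
4 | t | 3
8 | s | 1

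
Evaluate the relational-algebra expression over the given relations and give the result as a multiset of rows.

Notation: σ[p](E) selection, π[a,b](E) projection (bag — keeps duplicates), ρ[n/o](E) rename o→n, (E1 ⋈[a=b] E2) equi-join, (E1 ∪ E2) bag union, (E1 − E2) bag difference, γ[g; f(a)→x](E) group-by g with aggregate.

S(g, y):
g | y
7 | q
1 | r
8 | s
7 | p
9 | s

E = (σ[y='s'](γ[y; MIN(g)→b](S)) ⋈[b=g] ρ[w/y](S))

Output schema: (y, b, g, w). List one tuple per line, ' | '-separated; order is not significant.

Stepwise |·|:
  S → 5
  γ[y; MIN(g)→b](S) → 4
  σ[y='s'](γ[y; MIN(g)→b](S)) → 1
  S → 5
  ρ[w/y](S) → 5
  (σ[y='s'](γ[y; MIN(g)→b](S)) ⋈[b=g] ρ[w/y](S)) → 1

== RESULT ==
y | b | g | w
s | 8 | 8 | s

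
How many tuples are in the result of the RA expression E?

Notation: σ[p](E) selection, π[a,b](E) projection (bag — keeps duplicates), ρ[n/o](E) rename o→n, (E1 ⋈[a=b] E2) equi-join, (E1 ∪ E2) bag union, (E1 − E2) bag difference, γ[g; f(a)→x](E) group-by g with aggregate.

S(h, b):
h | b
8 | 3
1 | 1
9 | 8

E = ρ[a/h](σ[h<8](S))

Row counts bottom-up:
  S → 3
  σ[h<8](S) → 1
  ρ[a/h](σ[h<8](S)) → 1

|E| = 1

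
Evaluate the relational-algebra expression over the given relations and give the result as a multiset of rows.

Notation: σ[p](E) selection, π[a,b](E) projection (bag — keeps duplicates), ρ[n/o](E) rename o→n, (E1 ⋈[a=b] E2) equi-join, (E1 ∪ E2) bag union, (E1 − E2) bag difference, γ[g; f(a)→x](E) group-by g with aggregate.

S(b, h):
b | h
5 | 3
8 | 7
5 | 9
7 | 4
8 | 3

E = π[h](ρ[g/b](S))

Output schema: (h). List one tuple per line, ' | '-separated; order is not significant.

Per-node cardinality:
  S → 5
  ρ[g/b](S) → 5
  π[h](ρ[g/b](S)) → 5

== RESULT ==
h
3
3
4
7
9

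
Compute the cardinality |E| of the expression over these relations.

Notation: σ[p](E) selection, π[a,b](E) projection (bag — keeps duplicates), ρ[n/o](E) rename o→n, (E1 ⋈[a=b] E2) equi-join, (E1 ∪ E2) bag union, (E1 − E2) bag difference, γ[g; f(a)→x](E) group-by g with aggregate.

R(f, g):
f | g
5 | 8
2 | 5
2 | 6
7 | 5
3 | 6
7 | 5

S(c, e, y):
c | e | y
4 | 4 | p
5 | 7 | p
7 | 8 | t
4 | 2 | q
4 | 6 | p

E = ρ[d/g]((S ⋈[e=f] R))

Per-node cardinality:
  S → 5
  R → 6
  (S ⋈[e=f] R) → 4
  ρ[d/g]((S ⋈[e=f] R)) → 4

|E| = 4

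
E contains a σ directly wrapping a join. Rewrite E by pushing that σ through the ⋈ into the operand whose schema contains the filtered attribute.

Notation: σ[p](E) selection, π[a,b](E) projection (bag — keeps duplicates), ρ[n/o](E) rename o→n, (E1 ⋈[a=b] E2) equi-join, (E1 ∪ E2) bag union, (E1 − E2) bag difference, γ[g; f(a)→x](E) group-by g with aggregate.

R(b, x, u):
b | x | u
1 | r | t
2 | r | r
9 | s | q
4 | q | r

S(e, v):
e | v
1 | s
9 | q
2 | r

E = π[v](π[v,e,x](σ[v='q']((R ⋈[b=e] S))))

σ filters on v, owned by the right side.
E' = π[v](π[v,e,x]((R ⋈[b=e] σ[v='q'](S))))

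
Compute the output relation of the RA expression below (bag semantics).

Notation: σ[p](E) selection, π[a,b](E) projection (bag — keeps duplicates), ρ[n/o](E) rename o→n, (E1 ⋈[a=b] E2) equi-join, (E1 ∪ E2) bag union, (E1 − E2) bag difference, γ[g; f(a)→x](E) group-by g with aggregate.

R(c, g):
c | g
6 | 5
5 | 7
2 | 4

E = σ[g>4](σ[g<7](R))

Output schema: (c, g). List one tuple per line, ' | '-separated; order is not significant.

Subexpression sizes:
  R → 3
  σ[g<7](R) → 2
  σ[g>4](σ[g<7](R)) → 1

== RESULT ==
c | g
6 | 5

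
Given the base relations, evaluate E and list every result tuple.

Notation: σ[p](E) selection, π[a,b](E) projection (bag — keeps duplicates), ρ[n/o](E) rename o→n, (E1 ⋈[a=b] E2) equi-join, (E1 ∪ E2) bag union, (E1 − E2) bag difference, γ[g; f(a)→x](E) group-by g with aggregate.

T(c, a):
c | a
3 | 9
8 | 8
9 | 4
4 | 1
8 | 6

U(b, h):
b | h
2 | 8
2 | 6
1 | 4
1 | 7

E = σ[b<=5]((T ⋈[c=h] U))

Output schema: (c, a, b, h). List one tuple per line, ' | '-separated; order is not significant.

Stepwise |·|:
  T → 5
  U → 4
  (T ⋈[c=h] U) → 3
  σ[b<=5]((T ⋈[c=h] U)) → 3

== RESULT ==
c | a | b | h
4 | 1 | 1 | 4
8 | 6 | 2 | 8
8 | 8 | 2 | 8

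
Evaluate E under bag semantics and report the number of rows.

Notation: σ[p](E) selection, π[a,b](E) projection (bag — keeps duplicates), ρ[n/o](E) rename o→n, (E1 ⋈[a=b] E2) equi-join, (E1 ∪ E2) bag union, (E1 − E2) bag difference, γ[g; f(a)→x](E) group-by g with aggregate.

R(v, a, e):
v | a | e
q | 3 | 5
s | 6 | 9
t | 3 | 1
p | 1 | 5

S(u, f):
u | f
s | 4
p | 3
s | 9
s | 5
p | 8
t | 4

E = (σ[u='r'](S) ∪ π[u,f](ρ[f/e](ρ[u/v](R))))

Subexpression sizes:
  S → 6
  σ[u='r'](S) → 0
  R → 4
  ρ[u/v](R) → 4
  ρ[f/e](ρ[u/v](R)) → 4
  π[u,f](ρ[f/e](ρ[u/v](R))) → 4
  (σ[u='r'](S) ∪ π[u,f](ρ[f/e](ρ[u/v](R)))) → 4

|E| = 4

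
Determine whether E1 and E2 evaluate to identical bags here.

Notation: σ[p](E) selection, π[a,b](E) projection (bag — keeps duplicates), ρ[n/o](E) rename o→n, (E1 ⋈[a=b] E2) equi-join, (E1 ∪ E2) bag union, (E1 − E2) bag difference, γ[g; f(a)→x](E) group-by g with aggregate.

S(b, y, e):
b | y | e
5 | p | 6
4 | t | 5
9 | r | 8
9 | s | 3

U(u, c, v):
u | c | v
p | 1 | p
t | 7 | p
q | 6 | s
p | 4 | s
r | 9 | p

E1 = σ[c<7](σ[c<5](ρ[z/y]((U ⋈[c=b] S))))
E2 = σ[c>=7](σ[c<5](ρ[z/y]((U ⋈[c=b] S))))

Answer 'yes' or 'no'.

E1 per-node cardinality:
  U → 5
  S → 4
  (U ⋈[c=b] S) → 3
  ρ[z/y]((U ⋈[c=b] S)) → 3
  σ[c<5](ρ[z/y]((U ⋈[c=b] S))) → 1
  σ[c<7](σ[c<5](ρ[z/y]((U ⋈[c=b] S)))) → 1
E2 per-node cardinality:
  U → 5
  S → 4
  (U ⋈[c=b] S) → 3
  ρ[z/y]((U ⋈[c=b] S)) → 3
  σ[c<5](ρ[z/y]((U ⋈[c=b] S))) → 1
  σ[c>=7](σ[c<5](ρ[z/y]((U ⋈[c=b] S)))) → 0

E1 result:
u | c | v | b | z | e
p | 4 | s | 4 | t | 5
E2 result:
u | c | v | b | z | e
(0 rows)
Witness: ('p', 4, 's', 4, 't', 5) appears 1× in E1 but 0× in E2.

no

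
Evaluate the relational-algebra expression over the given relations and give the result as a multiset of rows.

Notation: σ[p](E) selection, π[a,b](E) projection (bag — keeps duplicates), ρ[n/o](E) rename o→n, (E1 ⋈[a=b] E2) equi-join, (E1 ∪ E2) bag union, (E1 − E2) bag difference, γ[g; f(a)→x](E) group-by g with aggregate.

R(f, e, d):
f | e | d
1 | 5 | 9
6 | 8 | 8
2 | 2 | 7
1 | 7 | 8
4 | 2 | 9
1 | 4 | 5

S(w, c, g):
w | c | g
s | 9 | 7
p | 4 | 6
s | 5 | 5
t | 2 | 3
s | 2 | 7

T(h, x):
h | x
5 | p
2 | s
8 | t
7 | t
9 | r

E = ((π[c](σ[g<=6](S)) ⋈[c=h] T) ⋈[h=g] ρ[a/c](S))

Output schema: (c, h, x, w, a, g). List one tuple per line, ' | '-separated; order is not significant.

Stepwise |·|:
  S → 5
  σ[g<=6](S) → 3
  π[c](σ[g<=6](S)) → 3
  T → 5
  (π[c](σ[g<=6](S)) ⋈[c=h] T) → 2
  S → 5
  ρ[a/c](S) → 5
  ((π[c](σ[g<=6](S)) ⋈[c=h] T) ⋈[h=g] ρ[a/c](S)) → 1

== RESULT ==
c | h | x | w | a | g
5 | 5 | p | s | 5 | 5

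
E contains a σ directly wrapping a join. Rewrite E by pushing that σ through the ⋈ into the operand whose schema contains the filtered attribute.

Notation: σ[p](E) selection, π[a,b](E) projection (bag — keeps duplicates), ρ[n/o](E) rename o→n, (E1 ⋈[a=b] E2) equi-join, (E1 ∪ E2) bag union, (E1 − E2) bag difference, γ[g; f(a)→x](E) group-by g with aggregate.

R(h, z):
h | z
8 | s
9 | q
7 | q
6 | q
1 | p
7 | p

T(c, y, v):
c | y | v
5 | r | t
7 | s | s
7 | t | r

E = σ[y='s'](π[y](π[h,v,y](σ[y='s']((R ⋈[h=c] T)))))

σ filters on y, owned by the right side.
E' = σ[y='s'](π[y](π[h,v,y]((R ⋈[h=c] σ[y='s'](T)))))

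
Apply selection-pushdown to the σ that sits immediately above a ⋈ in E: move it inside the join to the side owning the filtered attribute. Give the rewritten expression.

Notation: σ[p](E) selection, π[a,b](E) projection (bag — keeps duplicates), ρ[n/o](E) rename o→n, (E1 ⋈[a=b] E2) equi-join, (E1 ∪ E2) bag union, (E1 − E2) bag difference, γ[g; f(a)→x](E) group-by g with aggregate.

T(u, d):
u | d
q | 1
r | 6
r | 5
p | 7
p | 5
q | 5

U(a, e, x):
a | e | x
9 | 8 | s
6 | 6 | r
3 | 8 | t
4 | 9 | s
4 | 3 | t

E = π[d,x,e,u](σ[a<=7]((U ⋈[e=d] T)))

σ filters on a, owned by the left side.
E' = π[d,x,e,u]((σ[a<=7](U) ⋈[e=d] T))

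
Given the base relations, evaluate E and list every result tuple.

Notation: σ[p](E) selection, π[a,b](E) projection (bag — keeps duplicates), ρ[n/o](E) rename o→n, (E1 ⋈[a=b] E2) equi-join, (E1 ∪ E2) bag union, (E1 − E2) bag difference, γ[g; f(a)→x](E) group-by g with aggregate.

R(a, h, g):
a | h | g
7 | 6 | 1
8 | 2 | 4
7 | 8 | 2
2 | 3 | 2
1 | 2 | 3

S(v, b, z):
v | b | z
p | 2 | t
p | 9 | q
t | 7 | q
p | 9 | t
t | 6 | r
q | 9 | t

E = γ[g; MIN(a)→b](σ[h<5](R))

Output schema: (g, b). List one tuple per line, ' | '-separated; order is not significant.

Row counts bottom-up:
  R → 5
  σ[h<5](R) → 3
  γ[g; MIN(a)→b](σ[h<5](R)) → 3

== RESULT ==
g | b
2 | 2
3 | 1
4 | 8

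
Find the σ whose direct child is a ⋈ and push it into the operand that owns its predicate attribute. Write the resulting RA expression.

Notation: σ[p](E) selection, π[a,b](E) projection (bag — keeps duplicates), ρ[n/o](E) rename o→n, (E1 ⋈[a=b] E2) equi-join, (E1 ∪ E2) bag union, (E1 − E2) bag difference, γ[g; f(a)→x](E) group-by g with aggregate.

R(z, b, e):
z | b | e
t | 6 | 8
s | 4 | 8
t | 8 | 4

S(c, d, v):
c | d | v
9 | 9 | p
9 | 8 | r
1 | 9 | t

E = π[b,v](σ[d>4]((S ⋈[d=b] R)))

σ filters on d, owned by the left side.
E' = π[b,v]((σ[d>4](S) ⋈[d=b] R))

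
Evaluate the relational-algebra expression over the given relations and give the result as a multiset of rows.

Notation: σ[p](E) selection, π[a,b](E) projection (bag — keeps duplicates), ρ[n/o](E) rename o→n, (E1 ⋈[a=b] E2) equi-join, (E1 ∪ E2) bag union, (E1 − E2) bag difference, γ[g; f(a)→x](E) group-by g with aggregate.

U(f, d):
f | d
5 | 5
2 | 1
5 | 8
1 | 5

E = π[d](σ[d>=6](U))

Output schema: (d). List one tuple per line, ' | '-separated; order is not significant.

Subexpression sizes:
  U → 4
  σ[d>=6](U) → 1
  π[d](σ[d>=6](U)) → 1

== RESULT ==
d
8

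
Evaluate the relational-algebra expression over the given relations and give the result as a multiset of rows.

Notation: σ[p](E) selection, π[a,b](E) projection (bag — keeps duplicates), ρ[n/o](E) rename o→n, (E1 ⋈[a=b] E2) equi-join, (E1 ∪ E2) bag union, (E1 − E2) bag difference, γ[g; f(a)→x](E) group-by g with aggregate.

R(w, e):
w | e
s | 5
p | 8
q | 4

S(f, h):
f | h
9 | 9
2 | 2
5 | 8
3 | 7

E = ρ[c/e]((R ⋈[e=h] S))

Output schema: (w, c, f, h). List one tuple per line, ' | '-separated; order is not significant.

Row counts bottom-up:
  R → 3
  S → 4
  (R ⋈[e=h] S) → 1
  ρ[c/e]((R ⋈[e=h] S)) → 1

== RESULT ==
w | c | f | h
p | 8 | 5 | 8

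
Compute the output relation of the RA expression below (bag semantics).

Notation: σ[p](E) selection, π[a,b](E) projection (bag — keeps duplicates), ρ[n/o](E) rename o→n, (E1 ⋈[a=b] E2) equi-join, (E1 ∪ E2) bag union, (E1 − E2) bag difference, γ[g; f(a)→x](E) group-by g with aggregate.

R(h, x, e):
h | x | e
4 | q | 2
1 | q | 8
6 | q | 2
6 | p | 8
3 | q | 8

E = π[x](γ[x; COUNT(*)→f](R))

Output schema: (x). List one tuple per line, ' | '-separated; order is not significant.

Stepwise |·|:
  R → 5
  γ[x; COUNT(*)→f](R) → 2
  π[x](γ[x; COUNT(*)→f](R)) → 2

== RESULT ==
x
p
q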